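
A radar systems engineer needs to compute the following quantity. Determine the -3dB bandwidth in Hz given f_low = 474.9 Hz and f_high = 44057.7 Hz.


Bandwidth is the difference of -3dB frequencies:
BW = f_high - f_low
   = 44057.7 - 474.9
   = 43582.8 Hz

43582.8 Hz


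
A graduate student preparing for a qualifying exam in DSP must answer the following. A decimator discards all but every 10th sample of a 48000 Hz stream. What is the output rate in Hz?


Decimation reduces the sample rate:
fs_out = fs_in / M
       = 48000 / 10
       = 4800.0 Hz

4800.0 Hz


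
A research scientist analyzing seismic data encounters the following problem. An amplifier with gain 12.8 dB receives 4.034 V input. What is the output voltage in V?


Output voltage from dB gain:
V_out = V_in * 10^(gain_dB / 20)
      = 4.034 * 10^(12.8 / 20)
      = 4.034 * 4.365158
      = 17.609 V

17.609 V


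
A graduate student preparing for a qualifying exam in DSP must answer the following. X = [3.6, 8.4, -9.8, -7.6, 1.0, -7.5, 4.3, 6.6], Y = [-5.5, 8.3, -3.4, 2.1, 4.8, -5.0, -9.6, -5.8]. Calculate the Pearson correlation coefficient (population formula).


Pearson correlation coefficient (population):
r = cov(X,Y) / (std(X) * std(Y))
Mean X = -0.125, Mean Y = -1.7625
Cov(X,Y) = 3.532188
Std(X) = 6.675468, Std(Y) = 5.745637
r = 0.0921

0.0921


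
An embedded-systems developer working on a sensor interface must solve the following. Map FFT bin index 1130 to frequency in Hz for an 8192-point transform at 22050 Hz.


Frequency of DFT bin k:
f_k = k * fs / N
    = 1130 * 22050 / 8192
    = 24916500 / 8192
    = 3041.565 Hz

3041.565 Hz


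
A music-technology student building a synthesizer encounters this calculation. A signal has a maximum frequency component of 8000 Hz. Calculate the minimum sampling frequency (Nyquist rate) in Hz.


The Nyquist rate is twice the maximum frequency component.
fs_min = 2 * fmax
      = 2 * 8000
      = 16000 Hz

16000


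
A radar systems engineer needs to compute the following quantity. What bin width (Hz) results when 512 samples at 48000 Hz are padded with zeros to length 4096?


Frequency resolution after zero-padding:
N_padded = 512 * 8 = 4096
df = fs / N_padded
   = 48000 / 4096
   = 11.7188 Hz

11.7188 Hz


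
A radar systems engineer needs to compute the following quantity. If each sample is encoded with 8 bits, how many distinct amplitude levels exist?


Number of quantization levels = 2^N
= 2^8
= 256

256


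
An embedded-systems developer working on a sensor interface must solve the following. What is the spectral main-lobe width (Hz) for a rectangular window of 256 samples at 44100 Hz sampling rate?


Main lobe width for a rectangular window:
Width = 2 * fs / N
      = 2 * 44100 / 256
      = 88200 / 256
      = 344.531 Hz

344.531 Hz


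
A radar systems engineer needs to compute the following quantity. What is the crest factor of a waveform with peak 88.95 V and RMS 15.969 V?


Crest factor is the ratio of peak to RMS:
CF = V_peak / V_rms
   = 88.95 / 15.969
   = 5.5702

5.5702


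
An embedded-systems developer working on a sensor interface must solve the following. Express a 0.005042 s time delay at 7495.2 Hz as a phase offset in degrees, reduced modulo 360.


Phase shift from frequency and time delay:
phi = 360 * f * t_delay
    = 360 * 7495.2 * 0.005042
    = 13604.69 degrees
    mod 360 = 284.69 degrees

284.69 degrees


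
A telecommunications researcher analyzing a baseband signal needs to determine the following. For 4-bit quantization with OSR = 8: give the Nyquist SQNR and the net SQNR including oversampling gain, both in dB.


Step 1 — baseline SQNR at Nyquist:
SQNR_base = 6.02*N + 1.76
          = 6.02*4 + 1.76
          = 25.84 dB

Step 2 — oversampling processing gain:
G = 10*log10(OSR) = 10*log10(8) = 9.03 dB

Step 3 — total:
SQNR_total = 25.84 + 9.03 = 34.87 dB

Base SQNR = 25.84 dB; oversampled SQNR = 34.87 dB


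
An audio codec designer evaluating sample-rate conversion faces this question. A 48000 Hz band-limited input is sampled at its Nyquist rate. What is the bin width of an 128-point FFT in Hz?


Step 1 — Nyquist sampling rate:
fs = 2 * fmax = 2 * 48000 = 96000 Hz

Step 2 — DFT bin spacing:
df = fs / N = 96000 / 128 = 750.0 Hz

750.0 Hz


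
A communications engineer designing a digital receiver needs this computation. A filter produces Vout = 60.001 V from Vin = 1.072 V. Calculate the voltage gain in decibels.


Voltage gain in dB:
G = 20 * log10(Vout / Vin)
  = 20 * log10(60.001 / 1.072)
  = 20 * log10(55.971082)
  = 20 * 1.747964
  = 34.96 dB

34.96 dB


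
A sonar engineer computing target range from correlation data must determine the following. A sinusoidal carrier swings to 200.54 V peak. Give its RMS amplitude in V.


RMS voltage for a sinusoidal waveform:
V_rms = V_peak / sqrt(2)
      = 200.54 / 1.414214
      = 141.803 V

141.803 V


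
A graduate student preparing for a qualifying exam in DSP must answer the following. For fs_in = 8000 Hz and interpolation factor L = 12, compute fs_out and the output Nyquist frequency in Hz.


Step 1 — output sample rate after interpolation by L:
fs_out = L * fs_in = 12 * 8000 = 96000 Hz

Step 2 — Nyquist frequency of the output stream:
f_Nyq = fs_out / 2 = 96000 / 2 = 48000.0 Hz

fs_out = 96000 Hz; f_Nyquist = 48000.0 Hz


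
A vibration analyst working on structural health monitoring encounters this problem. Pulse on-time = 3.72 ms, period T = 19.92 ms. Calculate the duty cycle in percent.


Duty cycle as a percentage:
DC = (t_on / T) * 100
   = (3.72 / 19.92) * 100
   = 0.186747 * 100
   = 18.67 %

18.67 %


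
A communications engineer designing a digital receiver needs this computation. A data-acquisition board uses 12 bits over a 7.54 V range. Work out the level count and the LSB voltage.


Step 1 — number of quantization levels:
L = 2^N = 2^12 = 4096

Step 2 — LSB step size:
delta = Vfs / L
      = 7.54 / 4096
      = 0.00184082 V

Levels = 4096; step size = 0.00184082 V


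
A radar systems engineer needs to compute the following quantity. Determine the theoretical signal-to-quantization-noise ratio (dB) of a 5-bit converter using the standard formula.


Theoretical SNR for a full-scale sinusoid:
SNR = 6.02 * N + 1.76
    = 6.02 * 5 + 1.76
    = 30.1 + 1.76
    = 31.86 dB

31.86 dB


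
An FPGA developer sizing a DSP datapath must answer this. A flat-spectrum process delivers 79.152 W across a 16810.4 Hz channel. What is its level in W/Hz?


Power spectral density:
PSD = P / BW
    = 79.152 / 16810.4
    = 0.00470851 W/Hz

0.00470851 W/Hz


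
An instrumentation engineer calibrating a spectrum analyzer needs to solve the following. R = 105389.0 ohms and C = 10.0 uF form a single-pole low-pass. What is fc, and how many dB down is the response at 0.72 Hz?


Step 1 — cutoff frequency:
fc = 1 / (2*pi*R*C)
C = 10.0 uF = 1e-05 F
fc = 1 / (2*pi*105389.0*1e-05)
   = 0.151017 Hz

Step 2 — magnitude at f = 0.72 Hz:
|H(f)| = 1 / sqrt(1 + (f/fc)^2)
f/fc = 0.72 / 0.151017 = 4.767675
|H| = 1 / sqrt(1 + 22.730725) = 0.205279
|H|_dB = 20*log10(0.205279) = -13.75 dB

fc = 0.151017 Hz; |H(0.72 Hz)| = -13.75 dB


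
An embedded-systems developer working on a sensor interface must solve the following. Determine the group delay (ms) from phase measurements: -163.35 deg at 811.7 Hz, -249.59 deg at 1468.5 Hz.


Group delay from phase difference:
tau = -d(phi)/d(omega)
d(phi) = -86.24 deg = -1.505172 rad
d(omega) = 2*pi*(1468.5 - 811.7) = 4126.7961 rad/s
tau = -(-1.505172) / 4126.7961
    = 0.3647 ms

0.3647 ms


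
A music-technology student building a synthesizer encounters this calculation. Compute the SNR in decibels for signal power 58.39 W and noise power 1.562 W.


SNR in decibels:
SNR = 10 * log10(Ps / Pn)
    = 10 * log10(58.39 / 1.562)
    = 10 * log10(37.3816)
    = 10 * 1.5727
    = 15.73 dB

15.73 dB


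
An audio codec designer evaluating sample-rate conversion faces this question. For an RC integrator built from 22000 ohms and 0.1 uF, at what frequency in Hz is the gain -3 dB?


Cutoff frequency of a first-order RC filter:
fc = 1 / (2 * pi * R * C)
C = 0.1 uF = 1e-07 F
fc = 1 / (2 * pi * 22000 * 1e-07)
   = 1 / 0.013823007675795
   = 72.343156 Hz

72.343156 Hz


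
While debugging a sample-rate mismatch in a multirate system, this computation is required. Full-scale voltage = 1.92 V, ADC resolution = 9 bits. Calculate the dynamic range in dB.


Dynamic range from full-scale to LSB:
V_min = V_max / 2^bits = 1.92 / 2^9
DR = 20 * log10(V_max / V_min)
   = 20 * log10(2^9)
   = 20 * 9 * log10(2)
   = 54.19 dB

54.19 dB


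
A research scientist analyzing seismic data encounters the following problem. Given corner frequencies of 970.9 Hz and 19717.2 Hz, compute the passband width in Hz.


Bandwidth is the difference of -3dB frequencies:
BW = f_high - f_low
   = 19717.2 - 970.9
   = 18746.3 Hz

18746.3 Hz


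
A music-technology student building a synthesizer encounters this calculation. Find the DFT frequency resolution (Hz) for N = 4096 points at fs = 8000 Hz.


DFT frequency resolution:
df = fs / N
   = 8000 / 4096
   = 1.9531 Hz

1.9531 Hz


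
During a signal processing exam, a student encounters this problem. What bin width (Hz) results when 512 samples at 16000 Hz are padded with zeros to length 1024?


Frequency resolution after zero-padding:
N_padded = 512 * 2 = 1024
df = fs / N_padded
   = 16000 / 1024
   = 15.625 Hz

15.625 Hz


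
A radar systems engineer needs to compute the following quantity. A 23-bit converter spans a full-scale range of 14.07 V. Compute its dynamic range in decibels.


Dynamic range from full-scale to LSB:
V_min = V_max / 2^bits = 14.07 / 2^23
DR = 20 * log10(V_max / V_min)
   = 20 * log10(2^23)
   = 20 * 23 * log10(2)
   = 138.47 dB

138.47 dB


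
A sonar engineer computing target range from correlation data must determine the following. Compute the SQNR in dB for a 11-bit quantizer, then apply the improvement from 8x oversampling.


Step 1 — baseline SQNR at Nyquist:
SQNR_base = 6.02*N + 1.76
          = 6.02*11 + 1.76
          = 67.98 dB

Step 2 — oversampling processing gain:
G = 10*log10(OSR) = 10*log10(8) = 9.03 dB

Step 3 — total:
SQNR_total = 67.98 + 9.03 = 77.01 dB

Base SQNR = 67.98 dB; oversampled SQNR = 77.01 dB


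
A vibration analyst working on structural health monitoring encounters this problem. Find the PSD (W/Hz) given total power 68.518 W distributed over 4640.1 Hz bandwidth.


Power spectral density:
PSD = P / BW
    = 68.518 / 4640.1
    = 0.01476649 W/Hz

0.01476649 W/Hz


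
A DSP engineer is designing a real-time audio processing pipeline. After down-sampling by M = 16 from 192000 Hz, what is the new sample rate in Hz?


Decimation reduces the sample rate:
fs_out = fs_in / M
       = 192000 / 16
       = 12000.0 Hz

12000.0 Hz


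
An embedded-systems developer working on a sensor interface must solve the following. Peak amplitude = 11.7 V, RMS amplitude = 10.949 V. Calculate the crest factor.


Crest factor is the ratio of peak to RMS:
CF = V_peak / V_rms
   = 11.7 / 10.949
   = 1.0686

1.0686


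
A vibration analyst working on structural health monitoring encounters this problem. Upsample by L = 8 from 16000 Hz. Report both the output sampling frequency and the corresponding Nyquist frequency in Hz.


Step 1 — output sample rate after interpolation by L:
fs_out = L * fs_in = 8 * 16000 = 128000 Hz

Step 2 — Nyquist frequency of the output stream:
f_Nyq = fs_out / 2 = 128000 / 2 = 64000.0 Hz

fs_out = 128000 Hz; f_Nyquist = 64000.0 Hz


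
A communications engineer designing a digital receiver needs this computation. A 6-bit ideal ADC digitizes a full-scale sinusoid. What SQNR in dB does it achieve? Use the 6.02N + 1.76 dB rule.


Theoretical SNR for a full-scale sinusoid:
SNR = 6.02 * N + 1.76
    = 6.02 * 6 + 1.76
    = 36.12 + 1.76
    = 37.88 dB

37.88 dB


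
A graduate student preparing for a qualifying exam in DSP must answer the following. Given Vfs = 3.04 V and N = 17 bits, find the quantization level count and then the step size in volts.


Step 1 — number of quantization levels:
L = 2^N = 2^17 = 131072

Step 2 — LSB step size:
delta = Vfs / L
      = 3.04 / 131072
      = 2.319e-05 V

Levels = 131072; step size = 2.319e-05 V


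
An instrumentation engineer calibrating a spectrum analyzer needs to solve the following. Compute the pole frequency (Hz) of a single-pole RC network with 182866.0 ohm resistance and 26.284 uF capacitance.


Cutoff frequency of a first-order RC filter:
fc = 1 / (2 * pi * R * C)
C = 26.284 uF = 2.6284e-05 F
fc = 1 / (2 * pi * 182866.0 * 2.6284e-05)
   = 1 / 30.199815667835
   = 0.033113 Hz

0.033113 Hz


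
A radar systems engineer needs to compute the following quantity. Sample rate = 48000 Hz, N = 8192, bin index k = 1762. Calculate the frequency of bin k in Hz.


Frequency of DFT bin k:
f_k = k * fs / N
    = 1762 * 48000 / 8192
    = 84576000 / 8192
    = 10324.219 Hz

10324.219 Hz


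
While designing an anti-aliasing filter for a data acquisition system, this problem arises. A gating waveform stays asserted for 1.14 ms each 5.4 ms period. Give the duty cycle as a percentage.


Duty cycle as a percentage:
DC = (t_on / T) * 100
   = (1.14 / 5.4) * 100
   = 0.211111 * 100
   = 21.11 %

21.11 %


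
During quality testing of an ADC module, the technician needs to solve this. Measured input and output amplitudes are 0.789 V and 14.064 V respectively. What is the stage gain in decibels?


Voltage gain in dB:
G = 20 * log10(Vout / Vin)
  = 20 * log10(14.064 / 0.789)
  = 20 * log10(17.825095)
  = 20 * 1.251032
  = 25.02 dB

25.02 dB


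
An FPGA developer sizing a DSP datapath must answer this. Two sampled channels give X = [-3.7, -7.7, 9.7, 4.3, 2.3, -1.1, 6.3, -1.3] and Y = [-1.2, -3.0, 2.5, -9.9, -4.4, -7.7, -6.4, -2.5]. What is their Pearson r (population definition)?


Pearson correlation coefficient (population):
r = cov(X,Y) / (std(X) * std(Y))
Mean X = 1.1, Mean Y = -4.075
Cov(X,Y) = 0.795
Std(X) = 5.288667, Std(Y) = 3.669383
r = 0.041

0.041


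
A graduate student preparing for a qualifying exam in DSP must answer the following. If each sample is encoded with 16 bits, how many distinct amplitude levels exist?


Number of quantization levels = 2^N
= 2^16
= 65536

65536


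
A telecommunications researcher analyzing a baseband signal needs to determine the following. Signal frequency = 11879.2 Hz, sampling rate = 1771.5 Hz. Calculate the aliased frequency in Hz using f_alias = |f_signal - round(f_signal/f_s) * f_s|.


Compute the nearest integer multiple of fs to the signal:
n = round(11879.2 / 1771.5) = 7
f_alias = |11879.2 - 7 * 1771.5|
        = |11879.2 - 12400.5|
        = 521.3 Hz

521.3


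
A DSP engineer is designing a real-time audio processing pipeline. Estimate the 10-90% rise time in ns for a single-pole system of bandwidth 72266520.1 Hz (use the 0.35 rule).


Rise time from bandwidth relationship:
tr = 0.35 / BW
   = 0.35 / 72266520.1
   = 4.843183254e-09 s
   = 4.8432 ns

4.8432 ns


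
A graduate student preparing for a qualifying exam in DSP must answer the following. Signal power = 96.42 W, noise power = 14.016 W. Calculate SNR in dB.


SNR in decibels:
SNR = 10 * log10(Ps / Pn)
    = 10 * log10(96.42 / 14.016)
    = 10 * log10(6.8793)
    = 10 * 0.8375
    = 8.38 dB

8.38 dB


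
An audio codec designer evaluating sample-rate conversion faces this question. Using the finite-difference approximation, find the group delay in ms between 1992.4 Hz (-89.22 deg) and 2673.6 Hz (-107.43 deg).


Group delay from phase difference:
tau = -d(phi)/d(omega)
d(phi) = -18.21 deg = -0.317824 rad
d(omega) = 2*pi*(2673.6 - 1992.4) = 4280.1058 rad/s
tau = -(-0.317824) / 4280.1058
    = 0.0743 ms

0.0743 ms


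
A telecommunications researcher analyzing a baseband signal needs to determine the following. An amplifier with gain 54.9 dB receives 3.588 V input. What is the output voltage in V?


Output voltage from dB gain:
V_out = V_in * 10^(gain_dB / 20)
      = 3.588 * 10^(54.9 / 20)
      = 3.588 * 555.904257
      = 1994.5845 V

1994.5845 V


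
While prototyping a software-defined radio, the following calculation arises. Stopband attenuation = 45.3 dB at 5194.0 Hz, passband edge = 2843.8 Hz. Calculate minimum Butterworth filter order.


Butterworth filter order formula:
n = log10(10^(A/10) - 1) / (2 * log10(f_stop/f_pass))
10^(45.3/10) - 1 = 33883.4156
f_stop/f_pass = 5194.0 / 2843.8 = 1.8264
n = 8.6581 -> ceil = 9

9


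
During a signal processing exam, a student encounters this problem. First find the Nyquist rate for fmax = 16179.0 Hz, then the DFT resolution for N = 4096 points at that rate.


Step 1 — Nyquist sampling rate:
fs = 2 * fmax = 2 * 16179.0 = 32358.0 Hz

Step 2 — DFT bin spacing:
df = fs / N = 32358.0 / 4096 = 7.8999 Hz

7.8999 Hz


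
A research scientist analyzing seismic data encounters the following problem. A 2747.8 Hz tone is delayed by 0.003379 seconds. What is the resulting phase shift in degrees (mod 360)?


Phase shift from frequency and time delay:
phi = 360 * f * t_delay
    = 360 * 2747.8 * 0.003379
    = 3342.53 degrees
    mod 360 = 102.53 degrees

102.53 degrees


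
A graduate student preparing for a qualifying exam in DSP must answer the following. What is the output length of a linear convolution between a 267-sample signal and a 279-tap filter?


Linear convolution output length:
L = N + M - 1
  = 267 + 279 - 1
  = 545 samples

545


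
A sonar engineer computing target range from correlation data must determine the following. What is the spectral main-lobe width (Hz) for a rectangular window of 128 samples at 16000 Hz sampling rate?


Main lobe width for a rectangular window:
Width = 2 * fs / N
      = 2 * 16000 / 128
      = 32000 / 128
      = 250.0 Hz

250.0 Hz


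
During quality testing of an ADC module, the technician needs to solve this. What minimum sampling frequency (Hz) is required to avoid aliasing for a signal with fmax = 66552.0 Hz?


The Nyquist rate is twice the maximum frequency component.
fs_min = 2 * fmax
      = 2 * 66552.0
      = 133104.0 Hz

133104.0


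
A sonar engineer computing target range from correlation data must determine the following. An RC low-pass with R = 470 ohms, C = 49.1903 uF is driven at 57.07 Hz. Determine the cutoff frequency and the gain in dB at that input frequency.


Step 1 — cutoff frequency:
fc = 1 / (2*pi*R*C)
C = 49.1903 uF = 4.91903e-05 F
fc = 1 / (2*pi*470*4.91903e-05)
   = 6.88403 Hz

Step 2 — magnitude at f = 57.07 Hz:
|H(f)| = 1 / sqrt(1 + (f/fc)^2)
f/fc = 57.07 / 6.88403 = 8.290202
|H| = 1 / sqrt(1 + 68.727449) = 0.1197562
|H|_dB = 20*log10(0.1197562) = -18.43 dB

fc = 6.88403 Hz; |H(57.07 Hz)| = -18.43 dB


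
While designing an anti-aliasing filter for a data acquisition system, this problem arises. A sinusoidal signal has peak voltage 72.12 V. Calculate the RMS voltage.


RMS voltage for a sinusoidal waveform:
V_rms = V_peak / sqrt(2)
      = 72.12 / 1.414214
      = 50.997 V

50.997 V


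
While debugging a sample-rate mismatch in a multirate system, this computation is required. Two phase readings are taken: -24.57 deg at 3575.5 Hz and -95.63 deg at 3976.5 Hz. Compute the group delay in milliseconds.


Group delay from phase difference:
tau = -d(phi)/d(omega)
d(phi) = -71.06 deg = -1.240231 rad
d(omega) = 2*pi*(3976.5 - 3575.5) = 2519.5573 rad/s
tau = -(-1.240231) / 2519.5573
    = 0.4922 ms

0.4922 ms


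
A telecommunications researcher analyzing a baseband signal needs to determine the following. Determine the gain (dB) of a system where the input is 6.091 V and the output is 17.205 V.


Voltage gain in dB:
G = 20 * log10(Vout / Vin)
  = 20 * log10(17.205 / 6.091)
  = 20 * log10(2.824659)
  = 20 * 0.450966
  = 9.02 dB

9.02 dB


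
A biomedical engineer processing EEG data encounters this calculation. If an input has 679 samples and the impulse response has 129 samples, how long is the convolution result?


Linear convolution output length:
L = N + M - 1
  = 679 + 129 - 1
  = 807 samples

807


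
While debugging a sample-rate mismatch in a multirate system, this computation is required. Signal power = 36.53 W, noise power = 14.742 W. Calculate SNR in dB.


SNR in decibels:
SNR = 10 * log10(Ps / Pn)
    = 10 * log10(36.53 / 14.742)
    = 10 * log10(2.478)
    = 10 * 0.3941
    = 3.94 dB

3.94 dB


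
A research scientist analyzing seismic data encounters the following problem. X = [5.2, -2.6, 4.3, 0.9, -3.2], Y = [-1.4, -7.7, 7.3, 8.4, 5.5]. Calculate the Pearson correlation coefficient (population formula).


Pearson correlation coefficient (population):
r = cov(X,Y) / (std(X) * std(Y))
Mean X = 0.92, Mean Y = 2.42
Cov(X,Y) = 4.5916
Std(X) = 3.438255, Std(Y) = 6.100295
r = 0.2189

0.2189


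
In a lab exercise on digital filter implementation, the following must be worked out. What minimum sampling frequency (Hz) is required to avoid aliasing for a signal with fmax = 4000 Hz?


The Nyquist rate is twice the maximum frequency component.
fs_min = 2 * fmax
      = 2 * 4000
      = 8000 Hz

8000


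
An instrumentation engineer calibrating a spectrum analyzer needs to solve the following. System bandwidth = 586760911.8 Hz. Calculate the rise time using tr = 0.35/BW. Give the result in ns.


Rise time from bandwidth relationship:
tr = 0.35 / BW
   = 0.35 / 586760911.8
   = 5.964950851e-10 s
   = 0.5965 ns

0.5965 ns


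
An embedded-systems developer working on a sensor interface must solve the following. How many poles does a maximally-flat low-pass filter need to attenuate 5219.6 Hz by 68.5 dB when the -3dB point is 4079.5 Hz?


Butterworth filter order formula:
n = log10(10^(A/10) - 1) / (2 * log10(f_stop/f_pass))
10^(68.5/10) - 1 = 7079456.8438
f_stop/f_pass = 5219.6 / 4079.5 = 1.2795
n = 32.0003 -> ceil = 33

33


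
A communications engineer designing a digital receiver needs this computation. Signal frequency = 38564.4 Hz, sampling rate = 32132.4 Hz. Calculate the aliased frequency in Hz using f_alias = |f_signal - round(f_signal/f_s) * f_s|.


Compute the nearest integer multiple of fs to the signal:
n = round(38564.4 / 32132.4) = 1
f_alias = |38564.4 - 1 * 32132.4|
        = |38564.4 - 32132.4|
        = 6432.0 Hz

6432.0


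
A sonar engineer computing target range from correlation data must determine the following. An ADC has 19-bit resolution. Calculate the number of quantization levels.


Number of quantization levels = 2^N
= 2^19
= 524288

524288


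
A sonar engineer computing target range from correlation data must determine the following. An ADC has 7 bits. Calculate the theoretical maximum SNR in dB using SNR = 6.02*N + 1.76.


Theoretical SNR for a full-scale sinusoid:
SNR = 6.02 * N + 1.76
    = 6.02 * 7 + 1.76
    = 42.14 + 1.76
    = 43.9 dB

43.9 dB


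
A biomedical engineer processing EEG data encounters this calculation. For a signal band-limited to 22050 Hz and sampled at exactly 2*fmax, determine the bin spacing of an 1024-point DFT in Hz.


Step 1 — Nyquist sampling rate:
fs = 2 * fmax = 2 * 22050 = 44100 Hz

Step 2 — DFT bin spacing:
df = fs / N = 44100 / 1024 = 43.0664 Hz

43.0664 Hz


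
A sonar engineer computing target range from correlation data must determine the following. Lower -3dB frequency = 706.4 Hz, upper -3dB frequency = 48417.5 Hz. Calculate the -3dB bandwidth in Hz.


Bandwidth is the difference of -3dB frequencies:
BW = f_high - f_low
   = 48417.5 - 706.4
   = 47711.1 Hz

47711.1 Hz


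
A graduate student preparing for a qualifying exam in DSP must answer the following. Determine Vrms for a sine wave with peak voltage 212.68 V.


RMS voltage for a sinusoidal waveform:
V_rms = V_peak / sqrt(2)
      = 212.68 / 1.414214
      = 150.387 V

150.387 V


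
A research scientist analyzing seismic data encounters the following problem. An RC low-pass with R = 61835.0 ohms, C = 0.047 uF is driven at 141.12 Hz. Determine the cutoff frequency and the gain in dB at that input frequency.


Step 1 — cutoff frequency:
fc = 1 / (2*pi*R*C)
C = 0.047 uF = 4.7e-08 F
fc = 1 / (2*pi*61835.0*4.7e-08)
   = 54.7631 Hz

Step 2 — magnitude at f = 141.12 Hz:
|H(f)| = 1 / sqrt(1 + (f/fc)^2)
f/fc = 141.12 / 54.7631 = 2.576918
|H| = 1 / sqrt(1 + 6.640506) = 0.3617753
|H|_dB = 20*log10(0.3617753) = -8.83 dB

fc = 54.7631 Hz; |H(141.12 Hz)| = -8.83 dB


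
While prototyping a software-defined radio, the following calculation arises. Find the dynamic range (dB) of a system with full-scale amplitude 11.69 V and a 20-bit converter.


Dynamic range from full-scale to LSB:
V_min = V_max / 2^bits = 11.69 / 2^20
DR = 20 * log10(V_max / V_min)
   = 20 * log10(2^20)
   = 20 * 20 * log10(2)
   = 120.41 dB

120.41 dB


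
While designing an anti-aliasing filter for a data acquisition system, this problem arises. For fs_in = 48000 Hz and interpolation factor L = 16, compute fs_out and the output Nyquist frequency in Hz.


Step 1 — output sample rate after interpolation by L:
fs_out = L * fs_in = 16 * 48000 = 768000 Hz

Step 2 — Nyquist frequency of the output stream:
f_Nyq = fs_out / 2 = 768000 / 2 = 384000.0 Hz

fs_out = 768000 Hz; f_Nyquist = 384000.0 Hz


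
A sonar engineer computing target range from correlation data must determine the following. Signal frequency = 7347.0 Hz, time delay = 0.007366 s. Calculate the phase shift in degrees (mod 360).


Phase shift from frequency and time delay:
phi = 360 * f * t_delay
    = 360 * 7347.0 * 0.007366
    = 19482.48 degrees
    mod 360 = 42.48 degrees

42.48 degrees


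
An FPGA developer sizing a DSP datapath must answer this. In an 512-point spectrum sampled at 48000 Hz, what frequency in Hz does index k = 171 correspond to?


Frequency of DFT bin k:
f_k = k * fs / N
    = 171 * 48000 / 512
    = 8208000 / 512
    = 16031.25 Hz

16031.25 Hz


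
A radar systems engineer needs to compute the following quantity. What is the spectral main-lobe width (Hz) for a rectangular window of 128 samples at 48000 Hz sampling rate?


Main lobe width for a rectangular window:
Width = 2 * fs / N
      = 2 * 48000 / 128
      = 96000 / 128
      = 750.0 Hz

750.0 Hz


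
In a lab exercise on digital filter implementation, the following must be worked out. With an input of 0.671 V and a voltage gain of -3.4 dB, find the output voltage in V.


Output voltage from dB gain:
V_out = V_in * 10^(gain_dB / 20)
      = 0.671 * 10^(-3.4 / 20)
      = 0.671 * 0.676083
      = 0.4537 V

0.4537 V


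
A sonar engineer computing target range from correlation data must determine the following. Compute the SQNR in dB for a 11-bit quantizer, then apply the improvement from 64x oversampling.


Step 1 — baseline SQNR at Nyquist:
SQNR_base = 6.02*N + 1.76
          = 6.02*11 + 1.76
          = 67.98 dB

Step 2 — oversampling processing gain:
G = 10*log10(OSR) = 10*log10(64) = 18.06 dB

Step 3 — total:
SQNR_total = 67.98 + 18.06 = 86.04 dB

Base SQNR = 67.98 dB; oversampled SQNR = 86.04 dB


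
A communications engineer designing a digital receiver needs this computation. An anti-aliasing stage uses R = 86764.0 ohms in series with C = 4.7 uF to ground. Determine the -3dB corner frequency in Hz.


Cutoff frequency of a first-order RC filter:
fc = 1 / (2 * pi * R * C)
C = 4.7 uF = 4.7e-06 F
fc = 1 / (2 * pi * 86764.0 * 4.7e-06)
   = 1 / 2.562225162963
   = 0.390286 Hz

0.390286 Hz


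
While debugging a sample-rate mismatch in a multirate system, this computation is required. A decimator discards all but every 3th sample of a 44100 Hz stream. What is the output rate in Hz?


Decimation reduces the sample rate:
fs_out = fs_in / M
       = 44100 / 3
       = 14700.0 Hz

14700.0 Hz


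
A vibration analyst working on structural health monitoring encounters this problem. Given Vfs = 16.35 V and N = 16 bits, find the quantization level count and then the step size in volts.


Step 1 — number of quantization levels:
L = 2^N = 2^16 = 65536

Step 2 — LSB step size:
delta = Vfs / L
      = 16.35 / 65536
      = 0.00024948 V

Levels = 65536; step size = 0.00024948 V


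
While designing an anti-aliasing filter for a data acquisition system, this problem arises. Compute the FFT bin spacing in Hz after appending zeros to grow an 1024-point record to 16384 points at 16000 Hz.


Frequency resolution after zero-padding:
N_padded = 1024 * 16 = 16384
df = fs / N_padded
   = 16000 / 16384
   = 0.9766 Hz

0.9766 Hz


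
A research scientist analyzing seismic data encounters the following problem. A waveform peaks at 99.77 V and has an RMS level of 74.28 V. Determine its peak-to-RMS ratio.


Crest factor is the ratio of peak to RMS:
CF = V_peak / V_rms
   = 99.77 / 74.28
   = 1.3432

1.3432


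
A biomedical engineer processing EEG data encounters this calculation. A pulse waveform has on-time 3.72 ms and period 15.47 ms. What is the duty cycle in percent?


Duty cycle as a percentage:
DC = (t_on / T) * 100
   = (3.72 / 15.47) * 100
   = 0.240465 * 100
   = 24.05 %

24.05 %


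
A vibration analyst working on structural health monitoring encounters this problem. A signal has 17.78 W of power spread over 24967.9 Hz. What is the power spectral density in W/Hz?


Power spectral density:
PSD = P / BW
    = 17.78 / 24967.9
    = 0.00071211 W/Hz

0.00071211 W/Hz


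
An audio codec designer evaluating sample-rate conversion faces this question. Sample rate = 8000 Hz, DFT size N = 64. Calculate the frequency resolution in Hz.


DFT frequency resolution:
df = fs / N
   = 8000 / 64
   = 125.0 Hz

125.0 Hz


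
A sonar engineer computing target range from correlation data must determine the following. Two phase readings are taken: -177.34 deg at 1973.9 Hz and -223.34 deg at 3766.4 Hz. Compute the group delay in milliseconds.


Group delay from phase difference:
tau = -d(phi)/d(omega)
d(phi) = -46.0 deg = -0.802851 rad
d(omega) = 2*pi*(3766.4 - 1973.9) = 11262.6097 rad/s
tau = -(-0.802851) / 11262.6097
    = 0.0713 ms

0.0713 ms


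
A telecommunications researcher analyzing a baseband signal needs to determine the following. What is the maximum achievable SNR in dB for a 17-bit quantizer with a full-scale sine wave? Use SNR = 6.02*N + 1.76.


Theoretical SNR for a full-scale sinusoid:
SNR = 6.02 * N + 1.76
    = 6.02 * 17 + 1.76
    = 102.34 + 1.76
    = 104.1 dB

104.1 dB


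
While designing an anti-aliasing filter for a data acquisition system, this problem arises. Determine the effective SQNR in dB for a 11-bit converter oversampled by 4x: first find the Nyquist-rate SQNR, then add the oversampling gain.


Step 1 — baseline SQNR at Nyquist:
SQNR_base = 6.02*N + 1.76
          = 6.02*11 + 1.76
          = 67.98 dB

Step 2 — oversampling processing gain:
G = 10*log10(OSR) = 10*log10(4) = 6.02 dB

Step 3 — total:
SQNR_total = 67.98 + 6.02 = 74.0 dB

Base SQNR = 67.98 dB; oversampled SQNR = 74.0 dB


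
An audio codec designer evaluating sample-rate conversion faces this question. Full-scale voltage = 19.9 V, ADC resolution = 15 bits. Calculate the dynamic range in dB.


Dynamic range from full-scale to LSB:
V_min = V_max / 2^bits = 19.9 / 2^15
DR = 20 * log10(V_max / V_min)
   = 20 * log10(2^15)
   = 20 * 15 * log10(2)
   = 90.31 dB

90.31 dB


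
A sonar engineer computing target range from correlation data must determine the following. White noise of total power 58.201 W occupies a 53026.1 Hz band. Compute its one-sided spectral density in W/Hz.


Power spectral density:
PSD = P / BW
    = 58.201 / 53026.1
    = 0.00109759 W/Hz

0.00109759 W/Hz


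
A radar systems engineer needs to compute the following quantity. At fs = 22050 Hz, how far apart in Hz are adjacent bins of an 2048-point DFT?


DFT frequency resolution:
df = fs / N
   = 22050 / 2048
   = 10.7666 Hz

10.7666 Hz


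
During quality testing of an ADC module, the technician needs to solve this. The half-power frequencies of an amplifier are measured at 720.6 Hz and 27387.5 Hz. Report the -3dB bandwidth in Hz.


Bandwidth is the difference of -3dB frequencies:
BW = f_high - f_low
   = 27387.5 - 720.6
   = 26666.9 Hz

26666.9 Hz


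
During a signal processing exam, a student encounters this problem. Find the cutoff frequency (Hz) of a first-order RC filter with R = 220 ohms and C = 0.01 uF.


Cutoff frequency of a first-order RC filter:
fc = 1 / (2 * pi * R * C)
C = 0.01 uF = 1e-08 F
fc = 1 / (2 * pi * 220 * 1e-08)
   = 1 / 1.3823007675795e-05
   = 72343.155951 Hz

72343.155951 Hz


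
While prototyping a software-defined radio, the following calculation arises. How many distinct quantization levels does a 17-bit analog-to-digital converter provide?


Number of quantization levels = 2^N
= 2^17
= 131072

131072


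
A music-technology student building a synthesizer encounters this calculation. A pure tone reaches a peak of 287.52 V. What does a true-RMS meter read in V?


RMS voltage for a sinusoidal waveform:
V_rms = V_peak / sqrt(2)
      = 287.52 / 1.414214
      = 203.307 V

203.307 V


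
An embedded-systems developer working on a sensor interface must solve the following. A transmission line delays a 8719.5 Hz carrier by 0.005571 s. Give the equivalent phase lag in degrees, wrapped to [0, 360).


Phase shift from frequency and time delay:
phi = 360 * f * t_delay
    = 360 * 8719.5 * 0.005571
    = 17487.48 degrees
    mod 360 = 207.48 degrees

207.48 degrees


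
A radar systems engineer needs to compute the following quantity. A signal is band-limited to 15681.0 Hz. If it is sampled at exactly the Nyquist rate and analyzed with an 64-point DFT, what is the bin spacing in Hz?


Step 1 — Nyquist sampling rate:
fs = 2 * fmax = 2 * 15681.0 = 31362.0 Hz

Step 2 — DFT bin spacing:
df = fs / N = 31362.0 / 64 = 490.0312 Hz

490.0312 Hz


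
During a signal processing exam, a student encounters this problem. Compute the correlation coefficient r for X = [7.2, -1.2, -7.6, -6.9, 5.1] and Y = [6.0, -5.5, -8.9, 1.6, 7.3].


Pearson correlation coefficient (population):
r = cov(X,Y) / (std(X) * std(Y))
Mean X = -0.68, Mean Y = 0.1
Cov(X,Y) = 28.794
Std(X) = 6.039007, Std(Y) = 6.344446
r = 0.7515

0.7515


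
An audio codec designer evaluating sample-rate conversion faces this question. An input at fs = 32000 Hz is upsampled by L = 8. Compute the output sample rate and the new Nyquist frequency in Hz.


Step 1 — output sample rate after interpolation by L:
fs_out = L * fs_in = 8 * 32000 = 256000 Hz

Step 2 — Nyquist frequency of the output stream:
f_Nyq = fs_out / 2 = 256000 / 2 = 128000.0 Hz

fs_out = 256000 Hz; f_Nyquist = 128000.0 Hz


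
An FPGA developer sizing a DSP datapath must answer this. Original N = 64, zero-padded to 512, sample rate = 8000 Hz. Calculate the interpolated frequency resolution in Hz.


Frequency resolution after zero-padding:
N_padded = 64 * 8 = 512
df = fs / N_padded
   = 8000 / 512
   = 15.625 Hz

15.625 Hz


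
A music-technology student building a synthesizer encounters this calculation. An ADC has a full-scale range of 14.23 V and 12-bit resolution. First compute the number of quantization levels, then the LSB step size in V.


Step 1 — number of quantization levels:
L = 2^N = 2^12 = 4096

Step 2 — LSB step size:
delta = Vfs / L
      = 14.23 / 4096
      = 0.00347412 V

Levels = 4096; step size = 0.00347412 V


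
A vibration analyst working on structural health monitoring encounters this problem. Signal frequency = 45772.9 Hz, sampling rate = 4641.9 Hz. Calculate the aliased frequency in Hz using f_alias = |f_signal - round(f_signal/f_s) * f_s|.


Compute the nearest integer multiple of fs to the signal:
n = round(45772.9 / 4641.9) = 10
f_alias = |45772.9 - 10 * 4641.9|
        = |45772.9 - 46419.0|
        = 646.1 Hz

646.1


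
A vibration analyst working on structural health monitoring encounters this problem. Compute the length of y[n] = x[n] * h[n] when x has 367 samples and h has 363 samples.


Linear convolution output length:
L = N + M - 1
  = 367 + 363 - 1
  = 729 samples

729


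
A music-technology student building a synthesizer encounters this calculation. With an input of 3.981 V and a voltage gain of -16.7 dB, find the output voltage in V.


Output voltage from dB gain:
V_out = V_in * 10^(gain_dB / 20)
      = 3.981 * 10^(-16.7 / 20)
      = 3.981 * 0.146218
      = 0.5821 V

0.5821 V


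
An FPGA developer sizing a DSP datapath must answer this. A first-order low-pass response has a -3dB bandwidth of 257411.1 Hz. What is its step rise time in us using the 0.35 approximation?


Rise time from bandwidth relationship:
tr = 0.35 / BW
   = 0.35 / 257411.1
   = 1.359692725e-06 s
   = 1.3597 us

1.3597 us


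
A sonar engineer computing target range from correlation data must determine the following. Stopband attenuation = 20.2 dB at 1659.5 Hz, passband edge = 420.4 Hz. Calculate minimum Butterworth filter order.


Butterworth filter order formula:
n = log10(10^(A/10) - 1) / (2 * log10(f_stop/f_pass))
10^(20.2/10) - 1 = 103.7129
f_stop/f_pass = 1659.5 / 420.4 = 3.9474
n = 1.6902 -> ceil = 2

2


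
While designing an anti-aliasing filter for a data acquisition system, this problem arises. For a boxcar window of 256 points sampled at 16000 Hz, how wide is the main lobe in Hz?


Main lobe width for a rectangular window:
Width = 2 * fs / N
      = 2 * 16000 / 256
      = 32000 / 256
      = 125.0 Hz

125.0 Hz


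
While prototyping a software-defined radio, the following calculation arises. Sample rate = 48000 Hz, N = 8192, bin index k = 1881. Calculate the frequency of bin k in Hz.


Frequency of DFT bin k:
f_k = k * fs / N
    = 1881 * 48000 / 8192
    = 90288000 / 8192
    = 11021.484 Hz

11021.484 Hz


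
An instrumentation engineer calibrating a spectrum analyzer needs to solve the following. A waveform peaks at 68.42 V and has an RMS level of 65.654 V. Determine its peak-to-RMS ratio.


Crest factor is the ratio of peak to RMS:
CF = V_peak / V_rms
   = 68.42 / 65.654
   = 1.0421

1.0421


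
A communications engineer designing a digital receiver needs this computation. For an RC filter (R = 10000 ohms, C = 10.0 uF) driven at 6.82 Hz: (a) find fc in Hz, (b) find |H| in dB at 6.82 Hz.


Step 1 — cutoff frequency:
fc = 1 / (2*pi*R*C)
C = 10.0 uF = 1e-05 F
fc = 1 / (2*pi*10000*1e-05)
   = 1.59155 Hz

Step 2 — magnitude at f = 6.82 Hz:
|H(f)| = 1 / sqrt(1 + (f/fc)^2)
f/fc = 6.82 / 1.59155 = 4.285131
|H| = 1 / sqrt(1 + 18.362348) = 0.2272589
|H|_dB = 20*log10(0.2272589) = -12.87 dB

fc = 1.59155 Hz; |H(6.82 Hz)| = -12.87 dB


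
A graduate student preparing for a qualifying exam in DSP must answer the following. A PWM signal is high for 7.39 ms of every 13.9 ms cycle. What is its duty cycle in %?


Duty cycle as a percentage:
DC = (t_on / T) * 100
   = (7.39 / 13.9) * 100
   = 0.531655 * 100
   = 53.17 %

53.17 %


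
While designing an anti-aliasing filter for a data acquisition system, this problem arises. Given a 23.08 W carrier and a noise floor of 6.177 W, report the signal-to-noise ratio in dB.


SNR in decibels:
SNR = 10 * log10(Ps / Pn)
    = 10 * log10(23.08 / 6.177)
    = 10 * log10(3.7364)
    = 10 * 0.5725
    = 5.72 dB

5.72 dB


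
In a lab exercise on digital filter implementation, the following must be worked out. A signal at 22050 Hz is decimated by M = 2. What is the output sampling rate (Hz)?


Decimation reduces the sample rate:
fs_out = fs_in / M
       = 22050 / 2
       = 11025.0 Hz

11025.0 Hz


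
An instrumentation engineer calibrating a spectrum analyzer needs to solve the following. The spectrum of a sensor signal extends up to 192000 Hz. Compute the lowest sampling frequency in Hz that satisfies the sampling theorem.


The Nyquist rate is twice the maximum frequency component.
fs_min = 2 * fmax
      = 2 * 192000
      = 384000 Hz

384000
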